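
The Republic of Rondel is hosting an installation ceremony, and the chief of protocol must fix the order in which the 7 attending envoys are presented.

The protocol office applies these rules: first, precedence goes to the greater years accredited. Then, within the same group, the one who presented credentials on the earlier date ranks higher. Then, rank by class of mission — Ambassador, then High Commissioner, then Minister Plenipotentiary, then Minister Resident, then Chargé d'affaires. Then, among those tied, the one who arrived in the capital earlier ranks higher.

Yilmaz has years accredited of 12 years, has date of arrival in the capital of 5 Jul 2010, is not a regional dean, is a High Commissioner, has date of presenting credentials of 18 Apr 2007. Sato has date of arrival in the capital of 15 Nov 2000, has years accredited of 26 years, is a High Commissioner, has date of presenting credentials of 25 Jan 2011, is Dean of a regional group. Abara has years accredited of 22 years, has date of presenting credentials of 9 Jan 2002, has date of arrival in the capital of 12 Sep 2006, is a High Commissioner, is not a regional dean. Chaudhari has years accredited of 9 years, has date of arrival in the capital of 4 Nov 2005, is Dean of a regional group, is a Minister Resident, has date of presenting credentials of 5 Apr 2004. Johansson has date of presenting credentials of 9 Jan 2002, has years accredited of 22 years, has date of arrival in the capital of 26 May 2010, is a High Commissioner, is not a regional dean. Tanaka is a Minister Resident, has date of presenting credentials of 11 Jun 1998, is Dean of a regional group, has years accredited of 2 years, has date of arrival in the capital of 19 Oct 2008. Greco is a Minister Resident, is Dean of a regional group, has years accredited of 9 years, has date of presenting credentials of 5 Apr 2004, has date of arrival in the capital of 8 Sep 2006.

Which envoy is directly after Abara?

Johansson

By years accredited (higher first): Sato (26 years); then Abara and Johansson (both 22 years); then Yilmaz (12 years); then Chaudhari and Greco (both 9 years); then Tanaka (2 years).
Abara and Johansson both have date of presenting credentials 9 Jan 2002, so the next rule applies.
Abara and Johansson are each High Commissioner, so the next rule applies.
Among Abara and Johansson, by date of arrival in the capital (earlier first): Abara (12 Sep 2006) before Johansson (26 May 2010).
Chaudhari and Greco both have date of presenting credentials 5 Apr 2004, so the next rule applies.
Chaudhari and Greco are each Minister Resident, so the next rule applies.
Among Chaudhari and Greco, by date of arrival in the capital (earlier first): Chaudhari (4 Nov 2005) before Greco (8 Sep 2006).
Order: Sato, Abara, Johansson, Yilmaz, Chaudhari, Greco, Tanaka.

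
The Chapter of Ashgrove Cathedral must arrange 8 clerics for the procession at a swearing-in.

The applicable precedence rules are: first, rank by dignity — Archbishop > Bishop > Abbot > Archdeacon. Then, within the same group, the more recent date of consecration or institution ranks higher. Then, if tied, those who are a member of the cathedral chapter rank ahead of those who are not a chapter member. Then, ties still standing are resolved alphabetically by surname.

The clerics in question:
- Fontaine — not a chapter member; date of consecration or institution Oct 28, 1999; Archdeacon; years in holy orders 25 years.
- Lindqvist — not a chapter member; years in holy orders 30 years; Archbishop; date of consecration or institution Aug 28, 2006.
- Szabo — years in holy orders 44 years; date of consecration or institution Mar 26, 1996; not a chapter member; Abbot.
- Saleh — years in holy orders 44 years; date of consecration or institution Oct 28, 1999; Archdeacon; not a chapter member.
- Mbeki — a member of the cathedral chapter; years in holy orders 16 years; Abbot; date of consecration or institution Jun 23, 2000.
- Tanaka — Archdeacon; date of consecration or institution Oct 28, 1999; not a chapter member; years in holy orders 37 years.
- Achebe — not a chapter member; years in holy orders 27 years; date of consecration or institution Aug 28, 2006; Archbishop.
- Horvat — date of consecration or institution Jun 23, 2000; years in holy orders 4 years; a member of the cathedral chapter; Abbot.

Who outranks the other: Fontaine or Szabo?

By dignity: Achebe and Lindqvist (Archbishop); then Horvat, Mbeki and Szabo (Abbot); then Fontaine, Saleh and Tanaka (Archdeacon).
Achebe and Lindqvist both have date of consecration or institution Aug 28, 2006, so the next rule applies.
Achebe and Lindqvist are each not a chapter member, so the next rule applies.
Among Achebe and Lindqvist, alphabetically by surname: Achebe before Lindqvist.
Among Horvat, Mbeki and Szabo, by date of consecration or institution (later first): Horvat and Mbeki (Jun 23, 2000) before Szabo (Mar 26, 1996).
Horvat and Mbeki are each a member of the cathedral chapter, so the next rule applies.
Among Horvat and Mbeki, alphabetically by surname: Horvat before Mbeki.
Fontaine, Saleh and Tanaka all have date of consecration or institution Oct 28, 1999, so the next rule applies.
Fontaine, Saleh and Tanaka are each not a chapter member, so the next rule applies.
Among Fontaine, Saleh and Tanaka, alphabetically by surname: Fontaine before Saleh before Tanaka.
So Szabo takes precedence.

Szabo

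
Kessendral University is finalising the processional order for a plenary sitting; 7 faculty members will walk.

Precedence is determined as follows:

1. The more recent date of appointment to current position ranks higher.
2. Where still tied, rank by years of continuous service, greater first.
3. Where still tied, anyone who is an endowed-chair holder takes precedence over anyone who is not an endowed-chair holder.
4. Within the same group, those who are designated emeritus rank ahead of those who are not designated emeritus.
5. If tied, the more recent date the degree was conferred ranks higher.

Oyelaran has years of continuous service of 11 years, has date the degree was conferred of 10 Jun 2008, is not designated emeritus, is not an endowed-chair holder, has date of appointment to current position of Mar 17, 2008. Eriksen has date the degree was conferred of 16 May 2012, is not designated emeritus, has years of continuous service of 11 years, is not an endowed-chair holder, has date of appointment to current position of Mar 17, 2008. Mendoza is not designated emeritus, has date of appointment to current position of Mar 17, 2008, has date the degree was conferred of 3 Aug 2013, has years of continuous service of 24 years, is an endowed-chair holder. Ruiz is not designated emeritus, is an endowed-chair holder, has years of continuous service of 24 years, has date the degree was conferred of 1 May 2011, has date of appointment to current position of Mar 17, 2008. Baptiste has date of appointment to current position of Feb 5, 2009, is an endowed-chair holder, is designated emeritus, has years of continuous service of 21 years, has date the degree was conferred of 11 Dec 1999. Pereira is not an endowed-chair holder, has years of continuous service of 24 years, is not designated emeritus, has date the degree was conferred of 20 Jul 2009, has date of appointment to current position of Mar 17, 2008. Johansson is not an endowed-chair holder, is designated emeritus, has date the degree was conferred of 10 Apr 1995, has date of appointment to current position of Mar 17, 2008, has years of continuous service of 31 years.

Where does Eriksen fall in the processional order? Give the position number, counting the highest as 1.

By date of appointment to current position (later first): Baptiste (Feb 5, 2009); then Johansson, Mendoza, Ruiz, Pereira, Eriksen and Oyelaran (each Mar 17, 2008).
Among Johansson, Mendoza, Ruiz, Pereira, Eriksen and Oyelaran, by years of continuous service (higher first): Johansson (31 years) before Mendoza, Ruiz and Pereira (24 years) before Eriksen and Oyelaran (11 years).
Among Mendoza, Ruiz and Pereira, an endowed-chair holder before not an endowed-chair holder: Mendoza and Ruiz (an endowed-chair holder) before Pereira (not an endowed-chair holder).
Mendoza and Ruiz are each not designated emeritus, so the next rule applies.
Among Mendoza and Ruiz, by date the degree was conferred (later first): Mendoza (3 Aug 2013) before Ruiz (1 May 2011).
Eriksen and Oyelaran are each not an endowed-chair holder, so the next rule applies.
Eriksen and Oyelaran are each not designated emeritus, so the next rule applies.
Among Eriksen and Oyelaran, by date the degree was conferred (later first): Eriksen (16 May 2012) before Oyelaran (10 Jun 2008).
Order: Baptiste, Johansson, Mendoza, Ruiz, Pereira, Eriksen, Oyelaran. So position 6.

6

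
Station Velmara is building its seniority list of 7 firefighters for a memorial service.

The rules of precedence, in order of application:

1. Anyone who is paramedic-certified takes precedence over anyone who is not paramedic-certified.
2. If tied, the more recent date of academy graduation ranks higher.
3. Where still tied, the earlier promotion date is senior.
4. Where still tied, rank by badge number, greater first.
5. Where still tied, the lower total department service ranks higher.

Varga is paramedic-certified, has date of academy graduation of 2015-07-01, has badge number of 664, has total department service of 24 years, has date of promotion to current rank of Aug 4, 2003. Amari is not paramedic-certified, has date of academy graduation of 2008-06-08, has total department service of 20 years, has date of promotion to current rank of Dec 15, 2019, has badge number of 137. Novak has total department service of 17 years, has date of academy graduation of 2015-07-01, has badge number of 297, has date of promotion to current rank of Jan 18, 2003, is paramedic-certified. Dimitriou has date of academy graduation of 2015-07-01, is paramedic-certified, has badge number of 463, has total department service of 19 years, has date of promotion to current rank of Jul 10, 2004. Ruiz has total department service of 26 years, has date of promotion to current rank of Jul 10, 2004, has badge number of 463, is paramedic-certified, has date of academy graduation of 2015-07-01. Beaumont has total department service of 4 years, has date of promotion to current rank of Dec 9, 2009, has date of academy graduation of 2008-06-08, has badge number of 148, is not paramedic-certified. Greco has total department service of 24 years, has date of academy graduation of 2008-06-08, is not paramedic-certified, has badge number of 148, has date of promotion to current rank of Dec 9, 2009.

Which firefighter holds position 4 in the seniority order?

By the first rule: Novak, Varga, Dimitriou and Ruiz (each paramedic-certified); then Beaumont, Greco and Amari (each not paramedic-certified).
Novak, Varga, Dimitriou and Ruiz all have date of academy graduation 2015-07-01, so the next rule applies.
Among Novak, Varga, Dimitriou and Ruiz, by date of promotion to current rank (earlier first): Novak (Jan 18, 2003) before Varga (Aug 4, 2003) before Dimitriou and Ruiz (Jul 10, 2004).
Dimitriou and Ruiz both have badge number 463, so the next rule applies.
Among Dimitriou and Ruiz, by total department service (lower first): Dimitriou (19 years) before Ruiz (26 years).
Beaumont, Greco and Amari all have date of academy graduation 2008-06-08, so the next rule applies.
Among Beaumont, Greco and Amari, by date of promotion to current rank (earlier first): Beaumont and Greco (Dec 9, 2009) before Amari (Dec 15, 2019).
Beaumont and Greco both have badge number 148, so the next rule applies.
Among Beaumont and Greco, by total department service (lower first): Beaumont (4 years) before Greco (24 years).
Order: Novak, Varga, Dimitriou, Ruiz, Beaumont, Greco, Amari.

Ruiz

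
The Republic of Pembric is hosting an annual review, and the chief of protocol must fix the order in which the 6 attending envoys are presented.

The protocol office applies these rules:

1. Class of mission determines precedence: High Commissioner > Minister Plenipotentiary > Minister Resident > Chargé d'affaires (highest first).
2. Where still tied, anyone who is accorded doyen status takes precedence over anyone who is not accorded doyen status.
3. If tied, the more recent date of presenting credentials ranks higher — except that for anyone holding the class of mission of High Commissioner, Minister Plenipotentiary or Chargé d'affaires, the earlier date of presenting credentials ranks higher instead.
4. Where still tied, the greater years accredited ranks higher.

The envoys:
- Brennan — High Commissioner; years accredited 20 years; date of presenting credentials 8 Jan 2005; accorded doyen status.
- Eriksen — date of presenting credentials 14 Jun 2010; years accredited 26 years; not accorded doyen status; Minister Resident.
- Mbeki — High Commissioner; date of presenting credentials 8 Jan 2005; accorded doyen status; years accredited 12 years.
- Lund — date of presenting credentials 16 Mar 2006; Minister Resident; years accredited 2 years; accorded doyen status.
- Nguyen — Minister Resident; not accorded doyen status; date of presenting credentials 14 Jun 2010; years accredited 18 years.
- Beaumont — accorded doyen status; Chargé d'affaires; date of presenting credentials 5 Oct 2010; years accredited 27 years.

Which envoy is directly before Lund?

By class of mission: Brennan and Mbeki (High Commissioner); then Lund, Eriksen and Nguyen (Minister Resident); then Beaumont (Chargé d'affaires).
Brennan and Mbeki are each accorded doyen status, so the next rule applies.
Brennan and Mbeki both have date of presenting credentials 8 Jan 2005, so the next rule applies.
Among Brennan and Mbeki, by years accredited (higher first): Brennan (20 years) before Mbeki (12 years).
Among Lund, Eriksen and Nguyen, accorded doyen status before not accorded doyen status: Lund (accorded doyen status) before Eriksen and Nguyen (not accorded doyen status).
Eriksen and Nguyen both have date of presenting credentials 14 Jun 2010, so the next rule applies.
Among Eriksen and Nguyen, by years accredited (higher first): Eriksen (26 years) before Nguyen (18 years).
Order: Brennan, Mbeki, Lund, Eriksen, Nguyen, Beaumont.

Mbeki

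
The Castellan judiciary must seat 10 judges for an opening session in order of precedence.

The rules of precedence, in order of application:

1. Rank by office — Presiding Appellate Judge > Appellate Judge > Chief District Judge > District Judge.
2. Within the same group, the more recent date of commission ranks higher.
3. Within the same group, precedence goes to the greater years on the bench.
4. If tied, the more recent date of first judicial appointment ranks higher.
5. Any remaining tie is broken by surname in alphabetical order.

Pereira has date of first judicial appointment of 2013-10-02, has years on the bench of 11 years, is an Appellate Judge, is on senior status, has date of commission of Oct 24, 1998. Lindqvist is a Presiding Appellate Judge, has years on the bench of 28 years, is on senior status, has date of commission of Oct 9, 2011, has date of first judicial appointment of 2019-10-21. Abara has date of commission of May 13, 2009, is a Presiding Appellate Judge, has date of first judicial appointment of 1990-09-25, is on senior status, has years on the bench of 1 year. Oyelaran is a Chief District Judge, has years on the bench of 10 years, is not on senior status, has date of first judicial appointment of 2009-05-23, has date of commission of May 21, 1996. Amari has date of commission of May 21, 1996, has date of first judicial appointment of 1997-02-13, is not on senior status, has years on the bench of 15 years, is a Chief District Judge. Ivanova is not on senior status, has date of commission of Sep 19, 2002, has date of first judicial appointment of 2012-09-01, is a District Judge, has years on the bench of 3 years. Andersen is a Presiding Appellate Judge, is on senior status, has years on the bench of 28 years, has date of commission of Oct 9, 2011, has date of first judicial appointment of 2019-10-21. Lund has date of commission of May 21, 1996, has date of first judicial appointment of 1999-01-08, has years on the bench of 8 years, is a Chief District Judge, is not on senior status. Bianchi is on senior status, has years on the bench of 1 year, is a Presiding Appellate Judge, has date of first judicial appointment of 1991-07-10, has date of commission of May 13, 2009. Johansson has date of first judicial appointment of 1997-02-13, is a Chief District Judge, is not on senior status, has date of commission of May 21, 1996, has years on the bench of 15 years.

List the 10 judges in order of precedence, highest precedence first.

By office: Andersen, Lindqvist, Bianchi and Abara (Presiding Appellate Judge); then Pereira (Appellate Judge); then Amari, Johansson, Oyelaran and Lund (Chief District Judge); then Ivanova (District Judge).
Among Andersen, Lindqvist, Bianchi and Abara, by date of commission (later first): Andersen and Lindqvist (Oct 9, 2011) before Bianchi and Abara (May 13, 2009).
Andersen and Lindqvist both have years on the bench 28 years, so the next rule applies.
Andersen and Lindqvist both have date of first judicial appointment 2019-10-21, so the next rule applies.
Among Andersen and Lindqvist, alphabetically by surname: Andersen before Lindqvist.
Bianchi and Abara both have years on the bench 1 year, so the next rule applies.
Among Bianchi and Abara, by date of first judicial appointment (later first): Bianchi (1991-07-10) before Abara (1990-09-25).
Amari, Johansson, Oyelaran and Lund all have date of commission May 21, 1996, so the next rule applies.
Among Amari, Johansson, Oyelaran and Lund, by years on the bench (higher first): Amari and Johansson (15 years) before Oyelaran (10 years) before Lund (8 years).
Amari and Johansson both have date of first judicial appointment 1997-02-13, so the next rule applies.
Among Amari and Johansson, alphabetically by surname: Amari before Johansson.
Full order: Andersen, Lindqvist, Bianchi, Abara, Pereira, Amari, Johansson, Oyelaran, Lund, Ivanova.

Andersen, Lindqvist, Bianchi, Abara, Pereira, Amari, Johansson, Oyelaran, Lund, Ivanova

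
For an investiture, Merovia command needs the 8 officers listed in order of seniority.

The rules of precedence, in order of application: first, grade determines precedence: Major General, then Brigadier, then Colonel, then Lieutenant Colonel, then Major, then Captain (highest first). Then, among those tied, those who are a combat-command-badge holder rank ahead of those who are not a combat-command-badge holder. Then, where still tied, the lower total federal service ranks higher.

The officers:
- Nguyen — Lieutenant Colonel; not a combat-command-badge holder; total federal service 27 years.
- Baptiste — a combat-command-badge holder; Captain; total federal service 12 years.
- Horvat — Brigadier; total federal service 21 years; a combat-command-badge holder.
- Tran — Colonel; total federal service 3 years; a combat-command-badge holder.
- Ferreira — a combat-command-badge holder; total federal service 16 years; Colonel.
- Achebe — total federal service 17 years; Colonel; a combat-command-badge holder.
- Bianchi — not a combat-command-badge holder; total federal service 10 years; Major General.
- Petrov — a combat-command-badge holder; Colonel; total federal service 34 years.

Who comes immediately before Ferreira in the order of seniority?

Tran

By grade: Bianchi (Major General); then Horvat (Brigadier); then Tran, Ferreira, Achebe and Petrov (Colonel); then Nguyen (Lieutenant Colonel); then Baptiste (Captain).
Tran, Ferreira, Achebe and Petrov are each a combat-command-badge holder, so the next rule applies.
Among Tran, Ferreira, Achebe and Petrov, by total federal service (lower first): Tran (3 years) before Ferreira (16 years) before Achebe (17 years) before Petrov (34 years).
Order: Bianchi, Horvat, Tran, Ferreira, Achebe, Petrov, Nguyen, Baptiste.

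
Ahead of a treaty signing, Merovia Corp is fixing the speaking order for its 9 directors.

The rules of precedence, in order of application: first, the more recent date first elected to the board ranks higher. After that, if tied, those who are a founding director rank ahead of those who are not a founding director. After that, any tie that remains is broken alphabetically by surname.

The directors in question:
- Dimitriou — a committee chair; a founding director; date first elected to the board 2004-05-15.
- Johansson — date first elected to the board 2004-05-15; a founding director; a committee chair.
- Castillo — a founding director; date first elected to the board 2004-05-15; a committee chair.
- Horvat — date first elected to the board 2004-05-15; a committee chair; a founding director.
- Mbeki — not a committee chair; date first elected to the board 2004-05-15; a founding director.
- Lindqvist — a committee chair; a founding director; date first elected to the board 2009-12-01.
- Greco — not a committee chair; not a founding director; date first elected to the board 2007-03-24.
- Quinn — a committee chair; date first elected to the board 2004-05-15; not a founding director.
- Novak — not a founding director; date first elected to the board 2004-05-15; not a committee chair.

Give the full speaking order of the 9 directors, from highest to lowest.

By date first elected to the board (later first): Lindqvist (2009-12-01); then Greco (2007-03-24); then Castillo, Dimitriou, Horvat, Johansson, Mbeki, Novak and Quinn (each 2004-05-15).
Among Castillo, Dimitriou, Horvat, Johansson, Mbeki, Novak and Quinn, a founding director before not a founding director: Castillo, Dimitriou, Horvat, Johansson and Mbeki (a founding director) before Novak and Quinn (not a founding director).
Among Castillo, Dimitriou, Horvat, Johansson and Mbeki, alphabetically by surname: Castillo before Dimitriou before Horvat before Johansson before Mbeki.
Among Novak and Quinn, alphabetically by surname: Novak before Quinn.
Full order: Lindqvist, Greco, Castillo, Dimitriou, Horvat, Johansson, Mbeki, Novak, Quinn.

Lindqvist, Greco, Castillo, Dimitriou, Horvat, Johansson, Mbeki, Novak, Quinn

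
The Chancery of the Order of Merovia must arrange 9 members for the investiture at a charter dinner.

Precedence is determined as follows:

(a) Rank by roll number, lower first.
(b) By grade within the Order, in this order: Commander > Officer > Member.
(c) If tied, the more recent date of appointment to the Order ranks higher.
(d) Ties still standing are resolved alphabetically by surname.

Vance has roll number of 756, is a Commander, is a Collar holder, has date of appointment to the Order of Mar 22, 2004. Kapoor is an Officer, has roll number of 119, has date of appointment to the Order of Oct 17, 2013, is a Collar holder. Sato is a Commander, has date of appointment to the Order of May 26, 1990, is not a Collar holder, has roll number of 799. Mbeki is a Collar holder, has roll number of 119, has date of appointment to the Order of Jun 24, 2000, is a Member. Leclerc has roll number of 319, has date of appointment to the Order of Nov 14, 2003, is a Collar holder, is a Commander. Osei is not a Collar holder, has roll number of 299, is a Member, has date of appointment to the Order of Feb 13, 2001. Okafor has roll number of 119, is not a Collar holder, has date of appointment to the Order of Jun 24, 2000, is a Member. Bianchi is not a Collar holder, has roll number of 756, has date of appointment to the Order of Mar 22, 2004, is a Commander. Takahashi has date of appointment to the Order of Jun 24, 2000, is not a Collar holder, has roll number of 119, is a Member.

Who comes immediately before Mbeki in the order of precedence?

By roll number (lower first): Kapoor, Mbeki, Okafor and Takahashi (each 119); then Osei (299); then Leclerc (319); then Bianchi and Vance (both 756); then Sato (799).
Among Kapoor, Mbeki, Okafor and Takahashi, by grade within the Order: Kapoor (Officer) before Mbeki, Okafor and Takahashi (Member).
Mbeki, Okafor and Takahashi all have date of appointment to the Order Jun 24, 2000, so the next rule applies.
Among Mbeki, Okafor and Takahashi, alphabetically by surname: Mbeki before Okafor before Takahashi.
Bianchi and Vance are each Commander, so the next rule applies.
Bianchi and Vance both have date of appointment to the Order Mar 22, 2004, so the next rule applies.
Among Bianchi and Vance, alphabetically by surname: Bianchi before Vance.
Order: Kapoor, Mbeki, Okafor, Takahashi, Osei, Leclerc, Bianchi, Vance, Sato.

Kapoor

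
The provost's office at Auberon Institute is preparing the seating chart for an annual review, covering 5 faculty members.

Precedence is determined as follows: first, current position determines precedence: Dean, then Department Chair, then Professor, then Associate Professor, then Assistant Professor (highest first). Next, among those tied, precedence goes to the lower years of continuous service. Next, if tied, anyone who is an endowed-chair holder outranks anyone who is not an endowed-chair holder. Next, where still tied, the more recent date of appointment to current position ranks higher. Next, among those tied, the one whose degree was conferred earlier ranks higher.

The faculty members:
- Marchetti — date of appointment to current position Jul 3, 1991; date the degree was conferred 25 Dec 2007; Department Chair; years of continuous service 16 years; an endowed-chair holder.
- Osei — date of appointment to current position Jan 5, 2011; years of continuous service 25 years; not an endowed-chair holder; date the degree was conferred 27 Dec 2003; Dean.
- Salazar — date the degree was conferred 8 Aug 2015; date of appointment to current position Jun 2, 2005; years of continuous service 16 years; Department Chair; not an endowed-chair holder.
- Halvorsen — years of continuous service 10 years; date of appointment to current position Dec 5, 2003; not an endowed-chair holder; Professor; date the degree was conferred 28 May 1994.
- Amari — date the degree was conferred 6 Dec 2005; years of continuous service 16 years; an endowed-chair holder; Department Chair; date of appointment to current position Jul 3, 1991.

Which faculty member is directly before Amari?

Osei

By current position: Osei (Dean); then Amari, Marchetti and Salazar (Department Chair); then Halvorsen (Professor).
Amari, Marchetti and Salazar all have years of continuous service 16 years, so the next rule applies.
Among Amari, Marchetti and Salazar, an endowed-chair holder before not an endowed-chair holder: Amari and Marchetti (an endowed-chair holder) before Salazar (not an endowed-chair holder).
Amari and Marchetti both have date of appointment to current position Jul 3, 1991, so the next rule applies.
Among Amari and Marchetti, by date the degree was conferred (earlier first): Amari (6 Dec 2005) before Marchetti (25 Dec 2007).
Order: Osei, Amari, Marchetti, Salazar, Halvorsen.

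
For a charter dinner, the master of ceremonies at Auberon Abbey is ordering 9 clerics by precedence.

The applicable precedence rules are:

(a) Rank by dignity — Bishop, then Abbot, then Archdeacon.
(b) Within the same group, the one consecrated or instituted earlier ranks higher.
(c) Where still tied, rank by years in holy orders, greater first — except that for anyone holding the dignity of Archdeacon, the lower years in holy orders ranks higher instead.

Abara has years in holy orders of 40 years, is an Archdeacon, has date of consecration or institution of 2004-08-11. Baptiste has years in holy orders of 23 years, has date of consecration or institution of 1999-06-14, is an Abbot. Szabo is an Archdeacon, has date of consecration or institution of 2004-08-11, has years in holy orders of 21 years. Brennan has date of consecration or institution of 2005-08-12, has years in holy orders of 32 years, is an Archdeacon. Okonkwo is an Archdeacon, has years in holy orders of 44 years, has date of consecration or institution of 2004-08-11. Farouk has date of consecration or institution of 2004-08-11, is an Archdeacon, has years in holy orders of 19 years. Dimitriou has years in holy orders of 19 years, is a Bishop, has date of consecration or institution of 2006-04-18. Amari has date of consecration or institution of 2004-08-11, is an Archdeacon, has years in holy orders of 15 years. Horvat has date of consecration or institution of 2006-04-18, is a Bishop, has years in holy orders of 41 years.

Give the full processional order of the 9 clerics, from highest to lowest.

Horvat, Dimitriou, Baptiste, Amari, Farouk, Szabo, Abara, Okonkwo, Brennan

By dignity: Horvat and Dimitriou (Bishop); then Baptiste (Abbot); then Amari, Farouk, Szabo, Abara, Okonkwo and Brennan (Archdeacon).
Horvat and Dimitriou both have date of consecration or institution 2006-04-18, so the next rule applies.
Among Horvat and Dimitriou, by years in holy orders (higher first): Horvat (41 years) before Dimitriou (19 years).
Among Amari, Farouk, Szabo, Abara, Okonkwo and Brennan, by date of consecration or institution (earlier first): Amari, Farouk, Szabo, Abara and Okonkwo (2004-08-11) before Brennan (2005-08-12).
Among Amari, Farouk, Szabo, Abara and Okonkwo, by years in holy orders (lower first) (reversed rule for this group): Amari (15 years) before Farouk (19 years) before Szabo (21 years) before Abara (40 years) before Okonkwo (44 years).
Full order: Horvat, Dimitriou, Baptiste, Amari, Farouk, Szabo, Abara, Okonkwo, Brennan.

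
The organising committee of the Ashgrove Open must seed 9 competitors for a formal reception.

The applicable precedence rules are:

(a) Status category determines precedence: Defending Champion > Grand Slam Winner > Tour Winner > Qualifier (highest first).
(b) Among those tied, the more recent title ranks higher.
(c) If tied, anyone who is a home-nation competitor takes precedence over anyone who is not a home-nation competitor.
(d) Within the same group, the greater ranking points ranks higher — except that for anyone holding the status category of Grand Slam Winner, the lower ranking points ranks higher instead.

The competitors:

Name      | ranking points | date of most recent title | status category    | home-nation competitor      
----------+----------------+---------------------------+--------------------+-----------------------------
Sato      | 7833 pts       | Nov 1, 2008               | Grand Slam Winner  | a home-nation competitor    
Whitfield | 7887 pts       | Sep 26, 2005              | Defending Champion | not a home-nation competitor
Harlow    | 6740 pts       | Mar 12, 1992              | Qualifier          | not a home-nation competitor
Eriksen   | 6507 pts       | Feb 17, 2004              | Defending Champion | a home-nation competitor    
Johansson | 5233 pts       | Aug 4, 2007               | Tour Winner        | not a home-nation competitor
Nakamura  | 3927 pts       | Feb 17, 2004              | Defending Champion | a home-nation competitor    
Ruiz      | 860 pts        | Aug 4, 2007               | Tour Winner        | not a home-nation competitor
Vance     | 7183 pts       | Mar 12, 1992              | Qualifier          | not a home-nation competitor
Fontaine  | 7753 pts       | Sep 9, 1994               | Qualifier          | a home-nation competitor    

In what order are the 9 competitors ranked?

By status category: Whitfield, Eriksen and Nakamura (Defending Champion); then Sato (Grand Slam Winner); then Johansson and Ruiz (Tour Winner); then Fontaine, Vance and Harlow (Qualifier).
Among Whitfield, Eriksen and Nakamura, by date of most recent title (later first): Whitfield (Sep 26, 2005) before Eriksen and Nakamura (Feb 17, 2004).
Eriksen and Nakamura are each a home-nation competitor, so the next rule applies.
Among Eriksen and Nakamura, by ranking points (higher first): Eriksen (6507 pts) before Nakamura (3927 pts).
Johansson and Ruiz both have date of most recent title Aug 4, 2007, so the next rule applies.
Johansson and Ruiz are each not a home-nation competitor, so the next rule applies.
Among Johansson and Ruiz, by ranking points (higher first): Johansson (5233 pts) before Ruiz (860 pts).
Among Fontaine, Vance and Harlow, by date of most recent title (later first): Fontaine (Sep 9, 1994) before Vance and Harlow (Mar 12, 1992).
Vance and Harlow are each not a home-nation competitor, so the next rule applies.
Among Vance and Harlow, by ranking points (higher first): Vance (7183 pts) before Harlow (6740 pts).
Full order: Whitfield, Eriksen, Nakamura, Sato, Johansson, Ruiz, Fontaine, Vance, Harlow.

Whitfield, Eriksen, Nakamura, Sato, Johansson, Ruiz, Fontaine, Vance, Harlow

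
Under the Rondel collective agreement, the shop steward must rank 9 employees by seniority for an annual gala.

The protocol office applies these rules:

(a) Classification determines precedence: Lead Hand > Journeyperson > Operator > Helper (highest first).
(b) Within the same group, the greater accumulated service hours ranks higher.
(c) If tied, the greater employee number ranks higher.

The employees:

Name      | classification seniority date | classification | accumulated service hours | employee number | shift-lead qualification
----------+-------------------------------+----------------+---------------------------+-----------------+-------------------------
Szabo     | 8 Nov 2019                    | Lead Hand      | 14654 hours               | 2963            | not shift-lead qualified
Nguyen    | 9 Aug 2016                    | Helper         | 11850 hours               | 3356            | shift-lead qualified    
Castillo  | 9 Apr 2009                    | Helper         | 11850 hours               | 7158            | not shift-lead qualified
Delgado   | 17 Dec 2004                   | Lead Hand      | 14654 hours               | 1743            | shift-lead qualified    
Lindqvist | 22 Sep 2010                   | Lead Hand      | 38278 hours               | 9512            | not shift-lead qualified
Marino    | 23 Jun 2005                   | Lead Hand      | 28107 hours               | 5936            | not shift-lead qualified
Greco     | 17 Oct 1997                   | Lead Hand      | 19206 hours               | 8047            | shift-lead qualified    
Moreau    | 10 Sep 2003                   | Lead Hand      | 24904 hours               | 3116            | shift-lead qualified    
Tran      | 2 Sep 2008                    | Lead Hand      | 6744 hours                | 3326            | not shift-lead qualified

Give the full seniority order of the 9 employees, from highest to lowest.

By classification: Lindqvist, Marino, Moreau, Greco, Szabo, Delgado and Tran (Lead Hand); then Castillo and Nguyen (Helper).
Among Lindqvist, Marino, Moreau, Greco, Szabo, Delgado and Tran, by accumulated service hours (higher first): Lindqvist (38278 hours) before Marino (28107 hours) before Moreau (24904 hours) before Greco (19206 hours) before Szabo and Delgado (14654 hours) before Tran (6744 hours).
Among Szabo and Delgado, by employee number (higher first): Szabo (2963) before Delgado (1743).
Castillo and Nguyen both have accumulated service hours 11850 hours, so the next rule applies.
Among Castillo and Nguyen, by employee number (higher first): Castillo (7158) before Nguyen (3356).
Full order: Lindqvist, Marino, Moreau, Greco, Szabo, Delgado, Tran, Castillo, Nguyen.

Lindqvist, Marino, Moreau, Greco, Szabo, Delgado, Tran, Castillo, Nguyen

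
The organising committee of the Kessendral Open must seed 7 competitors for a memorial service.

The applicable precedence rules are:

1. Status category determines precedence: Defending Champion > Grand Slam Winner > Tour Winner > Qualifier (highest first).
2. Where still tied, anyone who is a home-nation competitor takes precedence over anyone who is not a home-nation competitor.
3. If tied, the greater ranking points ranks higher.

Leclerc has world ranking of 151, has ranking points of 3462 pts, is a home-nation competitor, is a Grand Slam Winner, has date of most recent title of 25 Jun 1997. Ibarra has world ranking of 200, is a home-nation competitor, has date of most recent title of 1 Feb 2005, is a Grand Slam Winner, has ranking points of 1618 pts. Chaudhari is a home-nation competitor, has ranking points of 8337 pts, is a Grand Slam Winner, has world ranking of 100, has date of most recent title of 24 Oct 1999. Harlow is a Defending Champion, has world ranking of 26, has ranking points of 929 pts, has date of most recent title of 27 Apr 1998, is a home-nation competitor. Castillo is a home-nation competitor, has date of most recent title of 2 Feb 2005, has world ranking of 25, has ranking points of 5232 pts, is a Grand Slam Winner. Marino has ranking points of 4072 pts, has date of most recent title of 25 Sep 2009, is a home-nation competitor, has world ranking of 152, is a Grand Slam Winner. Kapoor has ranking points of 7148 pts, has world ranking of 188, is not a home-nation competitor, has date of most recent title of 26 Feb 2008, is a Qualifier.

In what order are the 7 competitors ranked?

By status category: Harlow (Defending Champion); then Chaudhari, Castillo, Marino, Leclerc and Ibarra (Grand Slam Winner); then Kapoor (Qualifier).
Chaudhari, Castillo, Marino, Leclerc and Ibarra are each a home-nation competitor, so the next rule applies.
Among Chaudhari, Castillo, Marino, Leclerc and Ibarra, by ranking points (higher first): Chaudhari (8337 pts) before Castillo (5232 pts) before Marino (4072 pts) before Leclerc (3462 pts) before Ibarra (1618 pts).
Full order: Harlow, Chaudhari, Castillo, Marino, Leclerc, Ibarra, Kapoor.

Harlow, Chaudhari, Castillo, Marino, Leclerc, Ibarra, Kapoor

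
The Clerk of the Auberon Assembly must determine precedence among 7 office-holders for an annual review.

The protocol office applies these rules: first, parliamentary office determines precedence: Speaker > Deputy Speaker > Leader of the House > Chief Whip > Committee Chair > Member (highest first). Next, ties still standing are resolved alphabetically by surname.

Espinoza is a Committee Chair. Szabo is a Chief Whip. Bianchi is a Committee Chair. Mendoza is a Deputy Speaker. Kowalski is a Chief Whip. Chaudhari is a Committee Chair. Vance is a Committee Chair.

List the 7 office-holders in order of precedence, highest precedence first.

Mendoza, Kowalski, Szabo, Bianchi, Chaudhari, Espinoza, Vance

By parliamentary office: Mendoza (Deputy Speaker); then Kowalski and Szabo (Chief Whip); then Bianchi, Chaudhari, Espinoza and Vance (Committee Chair).
Among Kowalski and Szabo, alphabetically by surname: Kowalski before Szabo.
Among Bianchi, Chaudhari, Espinoza and Vance, alphabetically by surname: Bianchi before Chaudhari before Espinoza before Vance.
Full order: Mendoza, Kowalski, Szabo, Bianchi, Chaudhari, Espinoza, Vance.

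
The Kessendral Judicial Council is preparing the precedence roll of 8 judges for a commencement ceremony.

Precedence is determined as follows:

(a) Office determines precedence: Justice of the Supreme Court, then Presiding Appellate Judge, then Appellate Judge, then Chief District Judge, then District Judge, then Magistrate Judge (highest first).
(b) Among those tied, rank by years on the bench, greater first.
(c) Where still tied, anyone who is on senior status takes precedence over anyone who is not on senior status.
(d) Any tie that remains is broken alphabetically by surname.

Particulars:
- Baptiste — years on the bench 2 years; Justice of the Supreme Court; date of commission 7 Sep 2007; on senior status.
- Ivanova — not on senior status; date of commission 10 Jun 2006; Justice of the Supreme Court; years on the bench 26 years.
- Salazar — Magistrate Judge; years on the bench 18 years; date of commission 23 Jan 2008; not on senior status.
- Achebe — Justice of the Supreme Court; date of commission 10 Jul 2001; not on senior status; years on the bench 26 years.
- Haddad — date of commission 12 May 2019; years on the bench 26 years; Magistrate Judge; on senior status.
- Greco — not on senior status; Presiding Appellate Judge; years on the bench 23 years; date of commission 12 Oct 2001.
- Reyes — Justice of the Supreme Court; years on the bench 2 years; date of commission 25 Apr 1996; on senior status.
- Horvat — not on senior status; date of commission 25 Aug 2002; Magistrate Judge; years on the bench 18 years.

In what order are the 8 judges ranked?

By office: Achebe, Ivanova, Baptiste and Reyes (Justice of the Supreme Court); then Greco (Presiding Appellate Judge); then Haddad, Horvat and Salazar (Magistrate Judge).
Among Achebe, Ivanova, Baptiste and Reyes, by years on the bench (higher first): Achebe and Ivanova (26 years) before Baptiste and Reyes (2 years).
Achebe and Ivanova are each not on senior status, so the next rule applies.
Among Achebe and Ivanova, alphabetically by surname: Achebe before Ivanova.
Baptiste and Reyes are each on senior status, so the next rule applies.
Among Baptiste and Reyes, alphabetically by surname: Baptiste before Reyes.
Among Haddad, Horvat and Salazar, by years on the bench (higher first): Haddad (26 years) before Horvat and Salazar (18 years).
Horvat and Salazar are each not on senior status, so the next rule applies.
Among Horvat and Salazar, alphabetically by surname: Horvat before Salazar.
Full order: Achebe, Ivanova, Baptiste, Reyes, Greco, Haddad, Horvat, Salazar.

Achebe, Ivanova, Baptiste, Reyes, Greco, Haddad, Horvat, Salazar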